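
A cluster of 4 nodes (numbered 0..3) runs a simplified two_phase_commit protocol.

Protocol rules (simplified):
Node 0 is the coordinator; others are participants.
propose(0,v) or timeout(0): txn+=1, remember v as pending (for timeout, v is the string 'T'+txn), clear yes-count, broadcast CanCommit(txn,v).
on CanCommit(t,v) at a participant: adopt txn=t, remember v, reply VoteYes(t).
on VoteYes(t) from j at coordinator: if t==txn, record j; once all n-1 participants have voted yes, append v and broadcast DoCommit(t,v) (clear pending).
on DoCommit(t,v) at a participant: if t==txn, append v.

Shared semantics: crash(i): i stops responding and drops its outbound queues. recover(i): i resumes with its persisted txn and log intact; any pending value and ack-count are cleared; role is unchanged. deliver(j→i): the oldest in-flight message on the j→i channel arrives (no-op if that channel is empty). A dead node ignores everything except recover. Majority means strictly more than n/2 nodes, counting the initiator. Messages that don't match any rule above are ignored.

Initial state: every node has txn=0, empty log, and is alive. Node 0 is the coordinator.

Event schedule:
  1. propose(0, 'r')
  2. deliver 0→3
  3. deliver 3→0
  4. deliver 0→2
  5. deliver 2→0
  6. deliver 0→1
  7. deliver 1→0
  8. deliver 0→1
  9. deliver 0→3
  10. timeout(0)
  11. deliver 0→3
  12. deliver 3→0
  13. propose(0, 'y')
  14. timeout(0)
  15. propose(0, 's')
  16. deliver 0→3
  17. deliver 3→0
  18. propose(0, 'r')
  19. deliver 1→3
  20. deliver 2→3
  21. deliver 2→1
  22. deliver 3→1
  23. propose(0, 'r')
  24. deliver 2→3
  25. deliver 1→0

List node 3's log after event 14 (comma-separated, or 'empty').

after 1 — propose(0,'r'): n0:coor/t1/[-]
after 2 — deliver 0→3: n3:part/t1/[-]
after 3 — deliver 3→0: ·
after 4 — deliver 0→2: n2:part/t1/[-]
after 5 — deliver 2→0: ·
after 6 — deliver 0→1: n1:part/t1/[-]
after 7 — deliver 1→0: n0:coor/t1/[r]
after 8 — deliver 0→1: n1:part/t1/[r]
after 9 — deliver 0→3: n3:part/t1/[r]
after 10 — timeout(0): n0:coor/t2/[r]
after 11 — deliver 0→3: n3:part/t2/[r]
after 12 — deliver 3→0: ·
after 13 — propose(0,'y'): n0:coor/t3/[r]
after 14 — timeout(0): n0:coor/t4/[r]

r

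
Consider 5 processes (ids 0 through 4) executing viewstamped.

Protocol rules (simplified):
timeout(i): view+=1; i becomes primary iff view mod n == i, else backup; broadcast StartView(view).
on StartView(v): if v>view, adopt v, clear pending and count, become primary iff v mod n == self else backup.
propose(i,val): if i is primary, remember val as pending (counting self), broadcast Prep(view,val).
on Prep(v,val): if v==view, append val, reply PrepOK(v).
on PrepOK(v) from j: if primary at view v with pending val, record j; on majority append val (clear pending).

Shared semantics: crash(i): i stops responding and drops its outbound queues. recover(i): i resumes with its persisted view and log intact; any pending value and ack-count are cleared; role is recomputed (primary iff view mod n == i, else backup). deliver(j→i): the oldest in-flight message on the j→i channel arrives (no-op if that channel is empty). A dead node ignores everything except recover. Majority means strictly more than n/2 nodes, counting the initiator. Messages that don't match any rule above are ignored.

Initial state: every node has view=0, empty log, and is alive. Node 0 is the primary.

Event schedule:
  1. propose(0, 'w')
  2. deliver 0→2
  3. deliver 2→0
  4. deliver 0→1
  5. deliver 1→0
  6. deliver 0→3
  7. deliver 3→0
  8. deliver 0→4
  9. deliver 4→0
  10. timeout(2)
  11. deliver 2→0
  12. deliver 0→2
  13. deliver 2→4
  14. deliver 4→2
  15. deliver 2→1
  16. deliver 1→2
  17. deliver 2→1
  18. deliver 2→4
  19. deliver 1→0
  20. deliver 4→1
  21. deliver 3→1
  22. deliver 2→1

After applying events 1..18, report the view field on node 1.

1. propose(0,'w'):  nop
2. deliver 0→2:  <2:back v0 w>
3. deliver 2→0:  nop
4. deliver 0→1:  <1:back v0 w>
5. deliver 1→0:  <0:prim v0 w>
6. deliver 0→3:  <3:back v0 w>
7. deliver 3→0:  nop
8. deliver 0→4:  <4:back v0 w>
9. deliver 4→0:  nop
10. timeout(2):  <2:back v1 w>
11. deliver 2→0:  <0:back v1 w>
12. deliver 0→2:  nop
13. deliver 2→4:  <4:back v1 w>
14. deliver 4→2:  nop
15. deliver 2→1:  <1:prim v1 w>
16. deliver 1→2:  nop
17. deliver 2→1:  nop
18. deliver 2→4:  nop

1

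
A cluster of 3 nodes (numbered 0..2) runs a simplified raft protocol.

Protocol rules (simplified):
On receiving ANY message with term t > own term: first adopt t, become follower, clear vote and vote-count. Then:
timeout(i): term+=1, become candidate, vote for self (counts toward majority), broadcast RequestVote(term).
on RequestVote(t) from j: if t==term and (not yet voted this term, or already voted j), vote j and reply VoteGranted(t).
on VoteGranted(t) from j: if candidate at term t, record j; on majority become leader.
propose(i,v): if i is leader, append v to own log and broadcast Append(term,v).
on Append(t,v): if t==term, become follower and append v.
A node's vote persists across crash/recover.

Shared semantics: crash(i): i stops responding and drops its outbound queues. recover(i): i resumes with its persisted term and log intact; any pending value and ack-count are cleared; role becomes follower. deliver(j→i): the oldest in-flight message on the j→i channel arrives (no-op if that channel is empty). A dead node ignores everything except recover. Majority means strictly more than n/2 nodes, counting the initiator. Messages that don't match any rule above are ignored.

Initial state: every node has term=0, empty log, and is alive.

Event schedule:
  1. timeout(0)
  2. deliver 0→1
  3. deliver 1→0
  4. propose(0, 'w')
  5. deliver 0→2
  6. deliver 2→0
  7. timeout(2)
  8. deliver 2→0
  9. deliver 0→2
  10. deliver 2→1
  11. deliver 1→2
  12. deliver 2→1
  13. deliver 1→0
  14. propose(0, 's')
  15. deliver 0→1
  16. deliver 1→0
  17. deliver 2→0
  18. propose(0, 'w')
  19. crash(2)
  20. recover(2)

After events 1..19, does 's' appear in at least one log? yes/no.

[1] timeout(0) → N0(cand t1 [-])
[2] deliver 0→1 → N1(foll t1 [-])
[3] deliver 1→0 → N0(lead t1 [-])
[4] propose(0,'w') → N0(lead t1 [w])
[5] deliver 0→2 → N2(foll t1 [-])
[6] deliver 2→0 → ∅
[7] timeout(2) → N2(cand t2 [-])
[8] deliver 2→0 → N0(foll t2 [w])
[9] deliver 0→2 → ∅
[10] deliver 2→1 → N1(foll t2 [-])
[11] deliver 1→2 → N2(lead t2 [-])
[12] deliver 2→1 → ∅
[13] deliver 1→0 → ∅
[14] propose(0,'s') → ∅
[15] deliver 0→1 → ∅
[16] deliver 1→0 → ∅
[17] deliver 2→0 → ∅
[18] propose(0,'w') → ∅
[19] crash(2) → N2(✗lead t2 [-])

no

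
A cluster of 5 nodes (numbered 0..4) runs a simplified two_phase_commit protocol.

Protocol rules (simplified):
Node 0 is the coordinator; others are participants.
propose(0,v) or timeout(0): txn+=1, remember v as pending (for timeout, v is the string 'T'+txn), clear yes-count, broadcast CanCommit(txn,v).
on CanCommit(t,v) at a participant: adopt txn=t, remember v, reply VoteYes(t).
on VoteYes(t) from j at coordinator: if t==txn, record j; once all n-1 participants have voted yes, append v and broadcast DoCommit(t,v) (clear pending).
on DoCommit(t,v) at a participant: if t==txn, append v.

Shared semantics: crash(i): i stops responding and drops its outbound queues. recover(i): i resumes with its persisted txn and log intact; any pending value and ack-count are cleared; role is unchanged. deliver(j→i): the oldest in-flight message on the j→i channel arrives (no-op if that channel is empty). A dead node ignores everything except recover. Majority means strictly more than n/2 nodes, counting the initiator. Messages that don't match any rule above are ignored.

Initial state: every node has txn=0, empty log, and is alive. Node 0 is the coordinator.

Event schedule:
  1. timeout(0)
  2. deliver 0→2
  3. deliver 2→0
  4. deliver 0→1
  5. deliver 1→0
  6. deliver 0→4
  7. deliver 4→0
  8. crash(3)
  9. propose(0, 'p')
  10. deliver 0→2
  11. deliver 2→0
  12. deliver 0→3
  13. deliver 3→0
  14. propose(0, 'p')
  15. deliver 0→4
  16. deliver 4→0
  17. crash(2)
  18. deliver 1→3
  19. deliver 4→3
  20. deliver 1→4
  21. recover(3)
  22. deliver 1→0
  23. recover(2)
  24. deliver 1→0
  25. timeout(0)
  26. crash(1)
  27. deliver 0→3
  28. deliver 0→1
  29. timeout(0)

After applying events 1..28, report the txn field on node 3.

1

1. timeout(0):  <0:coor t1 ->
2. deliver 0→2:  <2:part t1 ->
3. deliver 2→0:  nop
4. deliver 0→1:  <1:part t1 ->
5. deliver 1→0:  nop
6. deliver 0→4:  <4:part t1 ->
7. deliver 4→0:  nop
8. crash(3):  <3:✗part t0 ->
9. propose(0,'p'):  <0:coor t2 ->
10. deliver 0→2:  <2:part t2 ->
11. deliver 2→0:  nop
12. deliver 0→3:  nop
13. deliver 3→0:  nop
14. propose(0,'p'):  <0:coor t3 ->
15. deliver 0→4:  <4:part t2 ->
16. deliver 4→0:  nop
17. crash(2):  <2:✗part t2 ->
18. deliver 1→3:  nop
19. deliver 4→3:  nop
20. deliver 1→4:  nop
21. recover(3):  <3:part t0 ->
22. deliver 1→0:  nop
23. recover(2):  <2:part t2 ->
24. deliver 1→0:  nop
25. timeout(0):  <0:coor t4 ->
26. crash(1):  <1:✗part t1 ->
27. deliver 0→3:  <3:part t1 ->
28. deliver 0→1:  nop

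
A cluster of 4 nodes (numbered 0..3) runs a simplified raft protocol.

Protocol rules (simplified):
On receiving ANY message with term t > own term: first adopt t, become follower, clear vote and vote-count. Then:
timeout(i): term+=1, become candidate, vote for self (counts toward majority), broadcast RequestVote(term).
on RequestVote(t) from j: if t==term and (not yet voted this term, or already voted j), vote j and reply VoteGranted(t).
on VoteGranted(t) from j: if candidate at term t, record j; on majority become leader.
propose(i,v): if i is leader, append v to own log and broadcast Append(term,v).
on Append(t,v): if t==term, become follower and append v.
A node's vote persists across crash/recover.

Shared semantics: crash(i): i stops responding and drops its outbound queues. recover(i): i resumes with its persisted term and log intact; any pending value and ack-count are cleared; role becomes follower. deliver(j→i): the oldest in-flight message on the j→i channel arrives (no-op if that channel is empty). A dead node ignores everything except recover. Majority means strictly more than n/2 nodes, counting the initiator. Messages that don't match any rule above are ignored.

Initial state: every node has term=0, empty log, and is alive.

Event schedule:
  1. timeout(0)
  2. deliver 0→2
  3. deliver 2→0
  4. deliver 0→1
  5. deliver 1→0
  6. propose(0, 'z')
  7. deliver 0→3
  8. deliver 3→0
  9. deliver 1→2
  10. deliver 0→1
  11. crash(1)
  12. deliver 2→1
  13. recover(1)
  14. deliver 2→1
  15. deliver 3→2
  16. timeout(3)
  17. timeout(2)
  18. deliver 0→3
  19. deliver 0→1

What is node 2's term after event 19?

e1 timeout(0): 0[cand,t=1,-]
e2 deliver 0→2: 2[foll,t=1,-]
e3 deliver 2→0: ·
e4 deliver 0→1: 1[foll,t=1,-]
e5 deliver 1→0: 0[lead,t=1,-]
e6 propose(0,'z'): 0[lead,t=1,z]
e7 deliver 0→3: 3[foll,t=1,-]
e8 deliver 3→0: ·
e9 deliver 1→2: ·
e10 deliver 0→1: 1[foll,t=1,z]
e11 crash(1): 1[✗foll,t=1,z]
e12 deliver 2→1: ·
e13 recover(1): 1[foll,t=1,z]
e14 deliver 2→1: ·
e15 deliver 3→2: ·
e16 timeout(3): 3[cand,t=2,-]
e17 timeout(2): 2[cand,t=2,-]
e18 deliver 0→3: ·
e19 deliver 0→1: ·

2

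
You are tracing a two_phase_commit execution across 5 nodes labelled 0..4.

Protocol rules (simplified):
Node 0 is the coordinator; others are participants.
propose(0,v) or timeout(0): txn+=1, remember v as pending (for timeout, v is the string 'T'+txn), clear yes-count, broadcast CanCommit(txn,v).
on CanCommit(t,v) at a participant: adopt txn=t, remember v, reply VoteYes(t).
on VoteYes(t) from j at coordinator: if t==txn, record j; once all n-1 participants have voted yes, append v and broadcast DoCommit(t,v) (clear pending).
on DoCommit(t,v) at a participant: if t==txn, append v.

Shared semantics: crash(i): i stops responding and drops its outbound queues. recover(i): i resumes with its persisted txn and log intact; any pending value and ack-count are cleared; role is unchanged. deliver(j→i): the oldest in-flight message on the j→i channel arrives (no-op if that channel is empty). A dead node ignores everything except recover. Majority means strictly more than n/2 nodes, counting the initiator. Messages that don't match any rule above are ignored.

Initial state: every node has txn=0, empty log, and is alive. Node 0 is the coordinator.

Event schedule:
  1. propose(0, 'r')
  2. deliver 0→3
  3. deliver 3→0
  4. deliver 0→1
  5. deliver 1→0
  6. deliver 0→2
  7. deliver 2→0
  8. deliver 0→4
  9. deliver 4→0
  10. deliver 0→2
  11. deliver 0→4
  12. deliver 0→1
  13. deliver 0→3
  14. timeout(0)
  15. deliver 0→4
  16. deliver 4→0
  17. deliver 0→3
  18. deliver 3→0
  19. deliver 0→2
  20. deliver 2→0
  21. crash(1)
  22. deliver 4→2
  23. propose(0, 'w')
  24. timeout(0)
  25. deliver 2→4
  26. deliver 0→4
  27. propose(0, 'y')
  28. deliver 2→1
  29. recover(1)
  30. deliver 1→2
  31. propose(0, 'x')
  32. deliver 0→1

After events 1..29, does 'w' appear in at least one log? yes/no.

no

e1 propose(0,'r'): 0[coor,t=1,-]
e2 deliver 0→3: 3[part,t=1,-]
e3 deliver 3→0: ·
e4 deliver 0→1: 1[part,t=1,-]
e5 deliver 1→0: ·
e6 deliver 0→2: 2[part,t=1,-]
e7 deliver 2→0: ·
e8 deliver 0→4: 4[part,t=1,-]
e9 deliver 4→0: 0[coor,t=1,r]
e10 deliver 0→2: 2[part,t=1,r]
e11 deliver 0→4: 4[part,t=1,r]
e12 deliver 0→1: 1[part,t=1,r]
e13 deliver 0→3: 3[part,t=1,r]
e14 timeout(0): 0[coor,t=2,r]
e15 deliver 0→4: 4[part,t=2,r]
e16 deliver 4→0: ·
e17 deliver 0→3: 3[part,t=2,r]
e18 deliver 3→0: ·
e19 deliver 0→2: 2[part,t=2,r]
e20 deliver 2→0: ·
e21 crash(1): 1[✗part,t=1,r]
e22 deliver 4→2: ·
e23 propose(0,'w'): 0[coor,t=3,r]
e24 timeout(0): 0[coor,t=4,r]
e25 deliver 2→4: ·
e26 deliver 0→4: 4[part,t=3,r]
e27 propose(0,'y'): 0[coor,t=5,r]
e28 deliver 2→1: ·
e29 recover(1): 1[part,t=1,r]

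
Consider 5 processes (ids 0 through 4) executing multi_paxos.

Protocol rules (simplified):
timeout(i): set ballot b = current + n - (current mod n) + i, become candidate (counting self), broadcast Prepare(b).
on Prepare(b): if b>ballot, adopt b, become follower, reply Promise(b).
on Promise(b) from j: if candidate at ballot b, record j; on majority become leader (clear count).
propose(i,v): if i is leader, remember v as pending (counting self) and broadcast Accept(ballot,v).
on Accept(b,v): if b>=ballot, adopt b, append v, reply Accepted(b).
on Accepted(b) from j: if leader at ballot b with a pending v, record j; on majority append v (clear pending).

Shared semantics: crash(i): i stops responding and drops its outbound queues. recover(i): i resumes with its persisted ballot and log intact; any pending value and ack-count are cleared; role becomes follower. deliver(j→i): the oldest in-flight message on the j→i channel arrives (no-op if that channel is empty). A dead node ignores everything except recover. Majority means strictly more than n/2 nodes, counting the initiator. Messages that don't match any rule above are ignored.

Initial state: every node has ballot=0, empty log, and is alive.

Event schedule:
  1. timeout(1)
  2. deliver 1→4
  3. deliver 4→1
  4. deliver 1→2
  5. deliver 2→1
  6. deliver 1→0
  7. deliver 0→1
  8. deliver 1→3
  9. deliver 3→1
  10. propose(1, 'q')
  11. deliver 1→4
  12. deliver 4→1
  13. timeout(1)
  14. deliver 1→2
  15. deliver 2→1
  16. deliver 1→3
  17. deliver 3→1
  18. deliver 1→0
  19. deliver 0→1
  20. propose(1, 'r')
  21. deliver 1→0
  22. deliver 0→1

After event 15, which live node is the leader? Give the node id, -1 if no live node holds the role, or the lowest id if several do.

-1

[1] timeout(1) → N1(cand b6 [-])
[2] deliver 1→4 → N4(foll b6 [-])
[3] deliver 4→1 → ∅
[4] deliver 1→2 → N2(foll b6 [-])
[5] deliver 2→1 → N1(lead b6 [-])
[6] deliver 1→0 → N0(foll b6 [-])
[7] deliver 0→1 → ∅
[8] deliver 1→3 → N3(foll b6 [-])
[9] deliver 3→1 → ∅
[10] propose(1,'q') → ∅
[11] deliver 1→4 → N4(foll b6 [q])
[12] deliver 4→1 → ∅
[13] timeout(1) → N1(cand b11 [-])
[14] deliver 1→2 → N2(foll b6 [q])
[15] deliver 2→1 → ∅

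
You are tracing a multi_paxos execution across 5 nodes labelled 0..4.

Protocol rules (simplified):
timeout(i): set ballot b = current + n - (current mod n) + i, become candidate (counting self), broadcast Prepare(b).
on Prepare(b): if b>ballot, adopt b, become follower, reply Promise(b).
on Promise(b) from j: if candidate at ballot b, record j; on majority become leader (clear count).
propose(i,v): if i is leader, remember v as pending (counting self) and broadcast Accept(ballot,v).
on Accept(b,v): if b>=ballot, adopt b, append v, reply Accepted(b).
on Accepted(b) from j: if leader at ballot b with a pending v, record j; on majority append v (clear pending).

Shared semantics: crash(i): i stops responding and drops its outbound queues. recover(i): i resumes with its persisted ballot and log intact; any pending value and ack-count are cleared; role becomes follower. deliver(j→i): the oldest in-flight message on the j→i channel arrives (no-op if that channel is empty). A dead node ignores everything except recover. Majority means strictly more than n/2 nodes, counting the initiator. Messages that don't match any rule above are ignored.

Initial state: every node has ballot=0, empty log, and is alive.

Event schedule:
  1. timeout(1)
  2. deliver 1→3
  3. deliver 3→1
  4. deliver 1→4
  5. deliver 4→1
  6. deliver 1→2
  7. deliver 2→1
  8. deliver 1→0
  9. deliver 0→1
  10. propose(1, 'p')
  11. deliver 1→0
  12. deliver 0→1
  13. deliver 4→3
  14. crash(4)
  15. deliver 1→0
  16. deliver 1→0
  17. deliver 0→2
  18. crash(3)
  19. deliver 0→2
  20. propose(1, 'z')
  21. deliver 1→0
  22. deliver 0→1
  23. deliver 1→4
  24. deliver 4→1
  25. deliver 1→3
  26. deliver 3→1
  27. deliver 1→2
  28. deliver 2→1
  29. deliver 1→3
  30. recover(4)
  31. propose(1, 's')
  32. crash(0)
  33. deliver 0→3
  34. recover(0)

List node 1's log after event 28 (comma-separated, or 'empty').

z

[1] timeout(1) → N1(cand b6 [-])
[2] deliver 1→3 → N3(foll b6 [-])
[3] deliver 3→1 → ∅
[4] deliver 1→4 → N4(foll b6 [-])
[5] deliver 4→1 → N1(lead b6 [-])
[6] deliver 1→2 → N2(foll b6 [-])
[7] deliver 2→1 → ∅
[8] deliver 1→0 → N0(foll b6 [-])
[9] deliver 0→1 → ∅
[10] propose(1,'p') → ∅
[11] deliver 1→0 → N0(foll b6 [p])
[12] deliver 0→1 → ∅
[13] deliver 4→3 → ∅
[14] crash(4) → N4(✗foll b6 [-])
[15] deliver 1→0 → ∅
[16] deliver 1→0 → ∅
[17] deliver 0→2 → ∅
[18] crash(3) → N3(✗foll b6 [-])
[19] deliver 0→2 → ∅
[20] propose(1,'z') → ∅
[21] deliver 1→0 → N0(foll b6 [p,z])
[22] deliver 0→1 → ∅
[23] deliver 1→4 → ∅
[24] deliver 4→1 → ∅
[25] deliver 1→3 → ∅
[26] deliver 3→1 → ∅
[27] deliver 1→2 → N2(foll b6 [p])
[28] deliver 2→1 → N1(lead b6 [z])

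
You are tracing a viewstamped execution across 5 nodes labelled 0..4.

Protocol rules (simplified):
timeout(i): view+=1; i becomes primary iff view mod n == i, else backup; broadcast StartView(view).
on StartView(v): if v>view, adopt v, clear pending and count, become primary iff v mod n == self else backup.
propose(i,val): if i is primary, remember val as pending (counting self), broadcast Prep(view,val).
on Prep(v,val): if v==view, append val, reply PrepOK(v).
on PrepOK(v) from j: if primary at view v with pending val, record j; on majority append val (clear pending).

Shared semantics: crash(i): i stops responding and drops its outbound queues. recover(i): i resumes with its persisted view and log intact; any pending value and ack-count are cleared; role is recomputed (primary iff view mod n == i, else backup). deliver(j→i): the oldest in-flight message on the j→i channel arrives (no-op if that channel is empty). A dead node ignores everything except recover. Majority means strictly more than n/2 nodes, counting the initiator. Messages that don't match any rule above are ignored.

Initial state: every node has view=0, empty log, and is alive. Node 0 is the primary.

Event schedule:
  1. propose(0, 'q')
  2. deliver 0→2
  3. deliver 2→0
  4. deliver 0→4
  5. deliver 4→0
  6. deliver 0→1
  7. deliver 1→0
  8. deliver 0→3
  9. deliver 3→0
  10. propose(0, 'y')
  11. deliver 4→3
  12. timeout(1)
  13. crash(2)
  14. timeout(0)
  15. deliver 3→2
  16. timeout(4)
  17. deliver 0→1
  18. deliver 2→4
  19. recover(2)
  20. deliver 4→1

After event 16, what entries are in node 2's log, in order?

1. propose(0,'q'):  nop
2. deliver 0→2:  <2:back v0 q>
3. deliver 2→0:  nop
4. deliver 0→4:  <4:back v0 q>
5. deliver 4→0:  <0:prim v0 q>
6. deliver 0→1:  <1:back v0 q>
7. deliver 1→0:  nop
8. deliver 0→3:  <3:back v0 q>
9. deliver 3→0:  nop
10. propose(0,'y'):  nop
11. deliver 4→3:  nop
12. timeout(1):  <1:prim v1 q>
13. crash(2):  <2:✗back v0 q>
14. timeout(0):  <0:back v1 q>
15. deliver 3→2:  nop
16. timeout(4):  <4:back v1 q>

q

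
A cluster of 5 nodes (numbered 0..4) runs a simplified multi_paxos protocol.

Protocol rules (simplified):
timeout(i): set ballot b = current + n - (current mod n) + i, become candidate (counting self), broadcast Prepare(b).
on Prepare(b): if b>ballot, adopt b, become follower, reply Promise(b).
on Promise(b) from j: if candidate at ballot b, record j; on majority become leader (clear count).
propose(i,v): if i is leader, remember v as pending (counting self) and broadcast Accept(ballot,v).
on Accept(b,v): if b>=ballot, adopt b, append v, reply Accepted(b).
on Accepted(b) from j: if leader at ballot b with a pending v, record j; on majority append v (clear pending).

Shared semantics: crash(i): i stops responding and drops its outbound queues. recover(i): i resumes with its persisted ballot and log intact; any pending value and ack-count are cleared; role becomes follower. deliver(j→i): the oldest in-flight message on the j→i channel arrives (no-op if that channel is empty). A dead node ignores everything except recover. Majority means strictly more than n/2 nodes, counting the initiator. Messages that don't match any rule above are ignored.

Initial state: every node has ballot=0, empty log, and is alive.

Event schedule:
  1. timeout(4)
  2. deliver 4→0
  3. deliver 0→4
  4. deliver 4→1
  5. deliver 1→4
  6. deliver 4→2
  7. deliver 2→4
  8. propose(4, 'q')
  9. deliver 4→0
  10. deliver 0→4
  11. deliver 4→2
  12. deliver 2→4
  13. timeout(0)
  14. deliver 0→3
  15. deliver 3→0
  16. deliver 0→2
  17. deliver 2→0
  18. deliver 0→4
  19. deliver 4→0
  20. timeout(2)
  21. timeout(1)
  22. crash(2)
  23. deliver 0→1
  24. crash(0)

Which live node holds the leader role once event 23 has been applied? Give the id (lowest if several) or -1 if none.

after 1 — timeout(4): n4:cand/b9/[-]
after 2 — deliver 4→0: n0:foll/b9/[-]
after 3 — deliver 0→4: ·
after 4 — deliver 4→1: n1:foll/b9/[-]
after 5 — deliver 1→4: n4:lead/b9/[-]
after 6 — deliver 4→2: n2:foll/b9/[-]
after 7 — deliver 2→4: ·
after 8 — propose(4,'q'): ·
after 9 — deliver 4→0: n0:foll/b9/[q]
after 10 — deliver 0→4: ·
after 11 — deliver 4→2: n2:foll/b9/[q]
after 12 — deliver 2→4: n4:lead/b9/[q]
after 13 — timeout(0): n0:cand/b10/[q]
after 14 — deliver 0→3: n3:foll/b10/[-]
after 15 — deliver 3→0: ·
after 16 — deliver 0→2: n2:foll/b10/[q]
after 17 — deliver 2→0: n0:lead/b10/[q]
after 18 — deliver 0→4: n4:foll/b10/[q]
after 19 — deliver 4→0: ·
after 20 — timeout(2): n2:cand/b17/[q]
after 21 — timeout(1): n1:cand/b11/[-]
after 22 — crash(2): n2:✗cand/b17/[q]
after 23 — deliver 0→1: ·

0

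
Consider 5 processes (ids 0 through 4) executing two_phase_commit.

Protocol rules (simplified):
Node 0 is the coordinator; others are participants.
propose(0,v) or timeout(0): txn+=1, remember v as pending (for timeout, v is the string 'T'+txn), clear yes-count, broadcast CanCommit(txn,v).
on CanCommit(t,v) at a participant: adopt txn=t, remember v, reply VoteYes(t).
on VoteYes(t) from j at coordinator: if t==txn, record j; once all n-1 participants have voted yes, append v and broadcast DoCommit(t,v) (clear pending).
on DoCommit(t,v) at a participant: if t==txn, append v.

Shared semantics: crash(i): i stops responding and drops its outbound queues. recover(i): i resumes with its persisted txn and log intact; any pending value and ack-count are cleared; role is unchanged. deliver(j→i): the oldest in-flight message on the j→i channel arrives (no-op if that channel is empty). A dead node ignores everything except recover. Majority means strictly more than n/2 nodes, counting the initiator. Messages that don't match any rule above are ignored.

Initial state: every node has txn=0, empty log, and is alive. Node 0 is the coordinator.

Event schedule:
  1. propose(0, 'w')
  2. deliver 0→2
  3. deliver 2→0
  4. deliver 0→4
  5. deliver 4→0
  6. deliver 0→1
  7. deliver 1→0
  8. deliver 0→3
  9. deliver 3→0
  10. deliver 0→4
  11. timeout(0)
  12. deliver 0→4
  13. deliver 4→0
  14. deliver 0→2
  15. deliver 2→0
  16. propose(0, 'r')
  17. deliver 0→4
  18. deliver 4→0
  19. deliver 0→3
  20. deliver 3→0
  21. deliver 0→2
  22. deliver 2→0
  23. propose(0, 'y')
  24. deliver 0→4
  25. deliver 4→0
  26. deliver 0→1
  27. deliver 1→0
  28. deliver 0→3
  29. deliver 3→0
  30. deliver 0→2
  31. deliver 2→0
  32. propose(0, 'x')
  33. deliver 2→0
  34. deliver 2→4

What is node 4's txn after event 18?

step 1 propose(0,'w'): 0={coor,t=1,log=-}
step 2 deliver 0→2: 2={part,t=1,log=-}
step 3 deliver 2→0: —
step 4 deliver 0→4: 4={part,t=1,log=-}
step 5 deliver 4→0: —
step 6 deliver 0→1: 1={part,t=1,log=-}
step 7 deliver 1→0: —
step 8 deliver 0→3: 3={part,t=1,log=-}
step 9 deliver 3→0: 0={coor,t=1,log=w}
step 10 deliver 0→4: 4={part,t=1,log=w}
step 11 timeout(0): 0={coor,t=2,log=w}
step 12 deliver 0→4: 4={part,t=2,log=w}
step 13 deliver 4→0: —
step 14 deliver 0→2: 2={part,t=1,log=w}
step 15 deliver 2→0: —
step 16 propose(0,'r'): 0={coor,t=3,log=w}
step 17 deliver 0→4: 4={part,t=3,log=w}
step 18 deliver 4→0: —

3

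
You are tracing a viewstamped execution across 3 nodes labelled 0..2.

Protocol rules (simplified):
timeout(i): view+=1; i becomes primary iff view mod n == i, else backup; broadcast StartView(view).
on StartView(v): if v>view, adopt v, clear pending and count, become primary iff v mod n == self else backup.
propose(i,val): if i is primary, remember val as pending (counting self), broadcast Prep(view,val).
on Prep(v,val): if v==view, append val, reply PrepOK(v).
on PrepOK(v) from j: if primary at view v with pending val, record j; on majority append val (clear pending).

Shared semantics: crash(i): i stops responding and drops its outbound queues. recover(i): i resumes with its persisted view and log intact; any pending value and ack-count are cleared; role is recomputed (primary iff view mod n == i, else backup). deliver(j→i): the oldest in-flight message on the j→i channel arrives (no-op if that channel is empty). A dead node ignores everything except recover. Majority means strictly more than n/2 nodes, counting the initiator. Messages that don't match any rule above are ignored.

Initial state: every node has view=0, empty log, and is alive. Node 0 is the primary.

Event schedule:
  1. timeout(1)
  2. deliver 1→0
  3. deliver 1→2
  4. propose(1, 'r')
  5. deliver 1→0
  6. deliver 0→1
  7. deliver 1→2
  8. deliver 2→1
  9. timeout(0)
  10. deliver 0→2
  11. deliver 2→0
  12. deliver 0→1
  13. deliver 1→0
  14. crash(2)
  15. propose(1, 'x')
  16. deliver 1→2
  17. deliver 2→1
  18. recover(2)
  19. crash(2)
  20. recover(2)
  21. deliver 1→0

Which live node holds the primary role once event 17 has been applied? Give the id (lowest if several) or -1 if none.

step 1 timeout(1): 1={prim,v=1,log=-}
step 2 deliver 1→0: 0={back,v=1,log=-}
step 3 deliver 1→2: 2={back,v=1,log=-}
step 4 propose(1,'r'): —
step 5 deliver 1→0: 0={back,v=1,log=r}
step 6 deliver 0→1: 1={prim,v=1,log=r}
step 7 deliver 1→2: 2={back,v=1,log=r}
step 8 deliver 2→1: —
step 9 timeout(0): 0={back,v=2,log=r}
step 10 deliver 0→2: 2={prim,v=2,log=r}
step 11 deliver 2→0: —
step 12 deliver 0→1: 1={back,v=2,log=r}
step 13 deliver 1→0: —
step 14 crash(2): 2={✗prim,v=2,log=r}
step 15 propose(1,'x'): —
step 16 deliver 1→2: —
step 17 deliver 2→1: —

-1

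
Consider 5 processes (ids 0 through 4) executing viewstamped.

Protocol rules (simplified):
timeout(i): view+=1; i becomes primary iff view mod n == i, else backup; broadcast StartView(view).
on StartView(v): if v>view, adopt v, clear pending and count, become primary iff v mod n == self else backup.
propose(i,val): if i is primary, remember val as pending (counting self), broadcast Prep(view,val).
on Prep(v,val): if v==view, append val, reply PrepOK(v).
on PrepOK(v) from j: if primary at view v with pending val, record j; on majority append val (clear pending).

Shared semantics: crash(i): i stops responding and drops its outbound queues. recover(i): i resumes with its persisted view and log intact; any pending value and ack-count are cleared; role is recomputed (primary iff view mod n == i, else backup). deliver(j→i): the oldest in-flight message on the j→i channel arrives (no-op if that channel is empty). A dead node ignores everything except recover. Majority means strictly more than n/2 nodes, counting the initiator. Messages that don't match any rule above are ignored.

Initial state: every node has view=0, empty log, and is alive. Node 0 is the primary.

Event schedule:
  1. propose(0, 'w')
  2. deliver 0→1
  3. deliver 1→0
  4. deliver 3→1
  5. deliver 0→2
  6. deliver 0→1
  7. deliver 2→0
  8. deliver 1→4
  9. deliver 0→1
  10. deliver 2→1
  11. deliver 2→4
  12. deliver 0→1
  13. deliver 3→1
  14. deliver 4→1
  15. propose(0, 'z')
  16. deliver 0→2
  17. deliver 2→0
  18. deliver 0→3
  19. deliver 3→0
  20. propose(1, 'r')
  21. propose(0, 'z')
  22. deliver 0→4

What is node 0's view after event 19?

step 1 propose(0,'w'): —
step 2 deliver 0→1: 1={back,v=0,log=w}
step 3 deliver 1→0: —
step 4 deliver 3→1: —
step 5 deliver 0→2: 2={back,v=0,log=w}
step 6 deliver 0→1: —
step 7 deliver 2→0: 0={prim,v=0,log=w}
step 8 deliver 1→4: —
step 9 deliver 0→1: —
step 10 deliver 2→1: —
step 11 deliver 2→4: —
step 12 deliver 0→1: —
step 13 deliver 3→1: —
step 14 deliver 4→1: —
step 15 propose(0,'z'): —
step 16 deliver 0→2: 2={back,v=0,log=w,z}
step 17 deliver 2→0: —
step 18 deliver 0→3: 3={back,v=0,log=w}
step 19 deliver 3→0: 0={prim,v=0,log=w,z}

0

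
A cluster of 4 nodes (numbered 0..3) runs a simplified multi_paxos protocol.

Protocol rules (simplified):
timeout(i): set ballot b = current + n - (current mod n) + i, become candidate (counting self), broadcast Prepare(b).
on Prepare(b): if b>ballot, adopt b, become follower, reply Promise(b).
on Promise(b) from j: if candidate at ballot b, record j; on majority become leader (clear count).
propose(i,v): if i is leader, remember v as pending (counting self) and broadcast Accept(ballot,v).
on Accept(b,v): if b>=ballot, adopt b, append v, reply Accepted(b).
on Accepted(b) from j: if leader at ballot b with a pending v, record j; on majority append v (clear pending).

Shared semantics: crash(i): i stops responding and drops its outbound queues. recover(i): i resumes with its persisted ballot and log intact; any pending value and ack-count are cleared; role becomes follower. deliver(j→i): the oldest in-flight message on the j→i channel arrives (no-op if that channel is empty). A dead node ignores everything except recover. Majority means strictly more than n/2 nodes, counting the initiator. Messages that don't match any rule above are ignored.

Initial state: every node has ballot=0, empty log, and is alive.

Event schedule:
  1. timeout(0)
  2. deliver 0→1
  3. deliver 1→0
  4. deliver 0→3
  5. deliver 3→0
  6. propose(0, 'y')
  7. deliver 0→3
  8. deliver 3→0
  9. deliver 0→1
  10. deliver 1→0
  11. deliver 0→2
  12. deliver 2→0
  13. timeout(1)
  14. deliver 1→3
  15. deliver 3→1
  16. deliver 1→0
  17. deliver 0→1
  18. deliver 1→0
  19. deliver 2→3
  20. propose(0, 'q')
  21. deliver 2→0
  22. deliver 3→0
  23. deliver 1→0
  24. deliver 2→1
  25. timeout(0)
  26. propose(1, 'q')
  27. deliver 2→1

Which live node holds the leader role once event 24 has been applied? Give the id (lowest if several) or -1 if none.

step 1 timeout(0): 0={cand,b=4,log=-}
step 2 deliver 0→1: 1={foll,b=4,log=-}
step 3 deliver 1→0: —
step 4 deliver 0→3: 3={foll,b=4,log=-}
step 5 deliver 3→0: 0={lead,b=4,log=-}
step 6 propose(0,'y'): —
step 7 deliver 0→3: 3={foll,b=4,log=y}
step 8 deliver 3→0: —
step 9 deliver 0→1: 1={foll,b=4,log=y}
step 10 deliver 1→0: 0={lead,b=4,log=y}
step 11 deliver 0→2: 2={foll,b=4,log=-}
step 12 deliver 2→0: —
step 13 timeout(1): 1={cand,b=9,log=y}
step 14 deliver 1→3: 3={foll,b=9,log=y}
step 15 deliver 3→1: —
step 16 deliver 1→0: 0={foll,b=9,log=y}
step 17 deliver 0→1: 1={lead,b=9,log=y}
step 18 deliver 1→0: —
step 19 deliver 2→3: —
step 20 propose(0,'q'): —
step 21 deliver 2→0: —
step 22 deliver 3→0: —
step 23 deliver 1→0: —
step 24 deliver 2→1: —

1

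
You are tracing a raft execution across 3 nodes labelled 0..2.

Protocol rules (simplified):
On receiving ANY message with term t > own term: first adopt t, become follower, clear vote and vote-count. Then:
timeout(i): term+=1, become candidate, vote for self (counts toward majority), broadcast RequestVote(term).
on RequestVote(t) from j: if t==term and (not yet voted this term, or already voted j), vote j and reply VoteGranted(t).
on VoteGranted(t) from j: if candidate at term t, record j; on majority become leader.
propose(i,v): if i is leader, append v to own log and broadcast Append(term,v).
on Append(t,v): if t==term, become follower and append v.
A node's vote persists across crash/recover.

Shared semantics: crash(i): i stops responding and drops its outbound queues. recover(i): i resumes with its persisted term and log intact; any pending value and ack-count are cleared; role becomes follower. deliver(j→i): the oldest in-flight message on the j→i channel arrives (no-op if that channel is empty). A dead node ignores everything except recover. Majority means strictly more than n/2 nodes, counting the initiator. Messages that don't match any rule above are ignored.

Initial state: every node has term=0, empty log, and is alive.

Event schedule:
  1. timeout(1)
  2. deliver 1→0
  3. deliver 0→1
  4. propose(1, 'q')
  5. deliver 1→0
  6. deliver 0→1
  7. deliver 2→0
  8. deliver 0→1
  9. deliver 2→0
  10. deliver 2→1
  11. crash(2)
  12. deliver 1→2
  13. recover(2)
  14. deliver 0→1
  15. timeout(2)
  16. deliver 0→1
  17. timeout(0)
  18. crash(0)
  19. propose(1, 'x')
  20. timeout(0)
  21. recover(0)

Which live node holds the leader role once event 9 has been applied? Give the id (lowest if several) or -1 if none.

1

[1] timeout(1) → N1(cand t1 [-])
[2] deliver 1→0 → N0(foll t1 [-])
[3] deliver 0→1 → N1(lead t1 [-])
[4] propose(1,'q') → N1(lead t1 [q])
[5] deliver 1→0 → N0(foll t1 [q])
[6] deliver 0→1 → ∅
[7] deliver 2→0 → ∅
[8] deliver 0→1 → ∅
[9] deliver 2→0 → ∅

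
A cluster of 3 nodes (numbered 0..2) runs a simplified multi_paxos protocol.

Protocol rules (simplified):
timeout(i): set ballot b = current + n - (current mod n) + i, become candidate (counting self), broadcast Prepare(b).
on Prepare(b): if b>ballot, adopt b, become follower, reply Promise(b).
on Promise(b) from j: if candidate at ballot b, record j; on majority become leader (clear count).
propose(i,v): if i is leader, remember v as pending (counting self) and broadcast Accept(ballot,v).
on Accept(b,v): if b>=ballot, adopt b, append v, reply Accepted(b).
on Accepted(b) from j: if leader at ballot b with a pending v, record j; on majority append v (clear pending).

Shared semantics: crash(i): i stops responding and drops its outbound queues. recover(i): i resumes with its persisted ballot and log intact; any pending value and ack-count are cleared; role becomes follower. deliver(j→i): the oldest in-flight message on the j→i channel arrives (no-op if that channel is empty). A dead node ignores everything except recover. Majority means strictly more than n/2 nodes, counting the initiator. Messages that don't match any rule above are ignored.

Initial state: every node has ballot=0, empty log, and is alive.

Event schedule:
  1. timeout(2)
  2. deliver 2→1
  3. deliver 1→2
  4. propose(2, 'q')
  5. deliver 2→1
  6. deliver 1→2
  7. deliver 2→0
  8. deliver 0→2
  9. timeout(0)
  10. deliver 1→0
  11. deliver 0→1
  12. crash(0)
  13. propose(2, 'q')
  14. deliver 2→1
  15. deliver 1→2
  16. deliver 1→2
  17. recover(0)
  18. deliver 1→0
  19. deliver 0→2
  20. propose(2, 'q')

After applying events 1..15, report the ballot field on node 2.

5

step 1 timeout(2): 2={cand,b=5,log=-}
step 2 deliver 2→1: 1={foll,b=5,log=-}
step 3 deliver 1→2: 2={lead,b=5,log=-}
step 4 propose(2,'q'): —
step 5 deliver 2→1: 1={foll,b=5,log=q}
step 6 deliver 1→2: 2={lead,b=5,log=q}
step 7 deliver 2→0: 0={foll,b=5,log=-}
step 8 deliver 0→2: —
step 9 timeout(0): 0={cand,b=6,log=-}
step 10 deliver 1→0: —
step 11 deliver 0→1: 1={foll,b=6,log=q}
step 12 crash(0): 0={✗cand,b=6,log=-}
step 13 propose(2,'q'): —
step 14 deliver 2→1: —
step 15 deliver 1→2: —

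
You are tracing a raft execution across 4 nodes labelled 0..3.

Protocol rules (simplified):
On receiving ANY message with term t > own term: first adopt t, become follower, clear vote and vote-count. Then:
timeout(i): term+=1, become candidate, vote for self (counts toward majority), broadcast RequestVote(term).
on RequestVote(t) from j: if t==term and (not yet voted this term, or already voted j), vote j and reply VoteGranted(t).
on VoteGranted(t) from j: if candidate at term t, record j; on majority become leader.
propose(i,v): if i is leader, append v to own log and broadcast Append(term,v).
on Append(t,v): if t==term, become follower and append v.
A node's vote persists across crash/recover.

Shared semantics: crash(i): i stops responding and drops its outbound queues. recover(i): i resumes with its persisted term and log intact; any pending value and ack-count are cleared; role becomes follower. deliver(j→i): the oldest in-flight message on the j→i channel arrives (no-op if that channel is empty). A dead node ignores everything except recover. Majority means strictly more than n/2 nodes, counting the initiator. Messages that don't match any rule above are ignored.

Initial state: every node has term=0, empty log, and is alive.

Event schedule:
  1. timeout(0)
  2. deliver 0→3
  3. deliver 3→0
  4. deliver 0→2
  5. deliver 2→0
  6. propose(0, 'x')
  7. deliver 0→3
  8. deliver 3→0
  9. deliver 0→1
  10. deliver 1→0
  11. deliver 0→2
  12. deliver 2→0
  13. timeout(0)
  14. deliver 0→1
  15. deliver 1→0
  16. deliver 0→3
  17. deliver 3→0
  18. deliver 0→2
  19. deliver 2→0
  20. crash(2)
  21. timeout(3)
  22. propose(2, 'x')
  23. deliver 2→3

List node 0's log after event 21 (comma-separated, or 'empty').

x

[1] timeout(0) → N0(cand t1 [-])
[2] deliver 0→3 → N3(foll t1 [-])
[3] deliver 3→0 → ∅
[4] deliver 0→2 → N2(foll t1 [-])
[5] deliver 2→0 → N0(lead t1 [-])
[6] propose(0,'x') → N0(lead t1 [x])
[7] deliver 0→3 → N3(foll t1 [x])
[8] deliver 3→0 → ∅
[9] deliver 0→1 → N1(foll t1 [-])
[10] deliver 1→0 → ∅
[11] deliver 0→2 → N2(foll t1 [x])
[12] deliver 2→0 → ∅
[13] timeout(0) → N0(cand t2 [x])
[14] deliver 0→1 → N1(foll t1 [x])
[15] deliver 1→0 → ∅
[16] deliver 0→3 → N3(foll t2 [x])
[17] deliver 3→0 → ∅
[18] deliver 0→2 → N2(foll t2 [x])
[19] deliver 2→0 → N0(lead t2 [x])
[20] crash(2) → N2(✗foll t2 [x])
[21] timeout(3) → N3(cand t3 [x])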